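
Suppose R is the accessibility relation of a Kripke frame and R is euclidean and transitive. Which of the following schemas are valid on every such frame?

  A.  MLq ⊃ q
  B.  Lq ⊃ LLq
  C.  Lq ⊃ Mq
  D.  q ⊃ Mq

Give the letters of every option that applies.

B

(A) MLq ⊃ q (the dual of axiom B) characterises the symmetric frames. Such an R need not be symmetric — not valid.
(B) Lq ⊃ LLq is axiom 4; it is valid on a frame exactly when R is transitive. Every such R is transitive, so valid.
(C) Lq ⊃ Mq (axiom D) characterises the serial frames. Such an R need not be serial — not valid.
(D) q ⊃ Mq is the dual of axiom T; it is valid on a frame exactly when R is reflexive. Such an R need not be reflexive, so not valid.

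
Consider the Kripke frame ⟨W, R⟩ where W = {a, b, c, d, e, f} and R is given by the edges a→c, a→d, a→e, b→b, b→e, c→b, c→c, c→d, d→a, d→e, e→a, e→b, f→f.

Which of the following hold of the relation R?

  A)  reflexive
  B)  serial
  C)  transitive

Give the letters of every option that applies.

B

(A) not reflexive: not a R a.
(B) serial: every world has an R-successor.
(C) not transitive: a R c and c R b but not a R b.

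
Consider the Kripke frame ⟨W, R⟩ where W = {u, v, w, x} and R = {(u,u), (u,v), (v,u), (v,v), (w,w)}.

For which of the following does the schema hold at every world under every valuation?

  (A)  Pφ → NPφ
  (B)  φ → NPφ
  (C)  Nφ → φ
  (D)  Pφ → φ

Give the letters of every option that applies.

A, B

R is not reflexive: not x R x.
R is symmetric: every R-edge is matched by its reverse.
R is euclidean: any two R-successors of the same world are R-related.
R is not a subset of the identity: u R v with u ≠ v.
(A) Pφ → NPφ is axiom 5, which corresponds to the euclidean property. R is euclidean — valid.
(B) φ → NPφ (axiom B) characterises the symmetric frames. R is symmetric — valid.
(C) axiom T: valid iff R is reflexive. R is not reflexive — not valid.
(D) Pφ → φ (the converse of T) corresponds to R being a subset of the identity. Here R ⊄ identity, so not valid.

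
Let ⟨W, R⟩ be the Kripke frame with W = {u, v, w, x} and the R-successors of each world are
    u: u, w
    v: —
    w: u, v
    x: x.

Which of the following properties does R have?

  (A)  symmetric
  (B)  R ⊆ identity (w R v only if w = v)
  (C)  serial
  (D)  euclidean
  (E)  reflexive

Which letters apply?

none

(A) not symmetric: w R v but not v R w.
(B) not ⊆ identity: u R w with u ≠ w.
(C) not serial: v has no R-successor.
(D) not euclidean: w R u and w R v but not u R v.
(E) not reflexive: not v R v.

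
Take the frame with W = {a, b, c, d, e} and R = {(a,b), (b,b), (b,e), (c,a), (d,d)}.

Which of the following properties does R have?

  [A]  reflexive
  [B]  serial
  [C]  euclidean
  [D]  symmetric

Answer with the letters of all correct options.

(A) not reflexive: not a R a.
(B) not serial: e has no R-successor.
(C) not euclidean: b R e and b R b but not e R b.
(D) not symmetric: a R b but not b R a.

none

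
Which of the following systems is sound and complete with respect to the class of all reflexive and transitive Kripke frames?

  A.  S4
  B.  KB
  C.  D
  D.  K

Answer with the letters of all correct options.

A

(A) S4 is determined by exactly this class.
(B) KB is determined by the class of symmetric frames.
(C) D is determined by the class of serial frames.
(D) K is determined by the class of arbitrary frames.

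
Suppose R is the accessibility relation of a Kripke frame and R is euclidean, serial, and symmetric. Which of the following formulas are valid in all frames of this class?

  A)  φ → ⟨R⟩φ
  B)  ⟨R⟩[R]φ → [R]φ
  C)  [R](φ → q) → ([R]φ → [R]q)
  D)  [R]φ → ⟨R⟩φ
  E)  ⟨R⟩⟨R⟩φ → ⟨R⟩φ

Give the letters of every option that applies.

Serial, symmetric and euclidean together give transitive (from symmetry + euclidean) and then reflexive; the relation is an equivalence.
(A) φ → ⟨R⟩φ is the dual of axiom T, which corresponds to reflexivity. Every such R is reflexive — valid.
(B) ⟨R⟩[R]φ → [R]φ is the dual of axiom 5; it is valid on a frame exactly when R is euclidean. Every such R is euclidean, so valid.
(C) [R](φ → q) → ([R]φ → [R]q) is axiom K, valid on every Kripke frame — valid.
(D) [R]φ → ⟨R⟩φ is axiom D, which corresponds to seriality. Every such R is serial — valid.
(E) the dual of axiom 4: valid iff R is transitive. Every such R is transitive — valid.

A, B, C, D, E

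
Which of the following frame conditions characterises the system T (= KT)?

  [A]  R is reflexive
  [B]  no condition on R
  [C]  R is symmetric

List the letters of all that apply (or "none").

A

(A) T (= KT) is sound and complete for exactly this class.
(B) this class determines K, not T (= KT).
(C) this class determines KB, not T (= KT).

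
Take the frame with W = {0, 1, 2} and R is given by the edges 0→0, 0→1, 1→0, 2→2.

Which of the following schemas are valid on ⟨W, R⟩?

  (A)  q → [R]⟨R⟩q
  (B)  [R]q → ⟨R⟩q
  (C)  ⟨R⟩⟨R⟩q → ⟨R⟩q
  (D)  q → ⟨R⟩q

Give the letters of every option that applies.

A, B

R is not reflexive: not 1 R 1.
R is symmetric: every R-edge is matched by its reverse.
R is not transitive: 1 R 0 and 0 R 1 but not 1 R 1.
R is serial: every world has an R-successor.
(A) axiom B: valid iff R is symmetric. R is symmetric — valid.
(B) axiom D: valid iff R is serial. R is serial — valid.
(C) ⟨R⟩⟨R⟩q → ⟨R⟩q is the dual of axiom 4, which corresponds to transitivity. R is not transitive — not valid.
(D) q → ⟨R⟩q is the dual of axiom T, which corresponds to reflexivity. R is not reflexive — not valid.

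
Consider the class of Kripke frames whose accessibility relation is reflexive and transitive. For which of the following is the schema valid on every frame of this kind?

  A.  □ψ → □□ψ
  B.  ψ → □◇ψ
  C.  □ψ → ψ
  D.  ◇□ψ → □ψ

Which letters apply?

A, C

Reflexive relations are serial.
(A) □ψ → □□ψ (axiom 4) characterises the transitive frames. Every such R is transitive — valid.
(B) ψ → □◇ψ (axiom B) characterises the symmetric frames. Such an R need not be symmetric — not valid.
(C) □ψ → ψ (axiom T) characterises the reflexive frames. Every such R is reflexive — valid.
(D) ◇□ψ → □ψ is the dual of axiom 5; it is valid on a frame exactly when R is euclidean. Such an R need not be euclidean, so not valid.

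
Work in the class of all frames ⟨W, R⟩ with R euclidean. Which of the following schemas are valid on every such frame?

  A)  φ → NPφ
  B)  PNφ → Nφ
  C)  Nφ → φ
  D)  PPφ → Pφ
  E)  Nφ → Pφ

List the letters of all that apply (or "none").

(A) φ → NPφ is axiom B; it is valid on a frame exactly when R is symmetric. Such an R need not be symmetric, so not valid.
(B) PNφ → Nφ is the dual of axiom 5, which corresponds to the euclidean property. Every such R is euclidean — valid.
(C) Nφ → φ is axiom T, which corresponds to reflexivity. Such an R need not be reflexive — not valid.
(D) PPφ → Pφ is the dual of axiom 4; it is valid on a frame exactly when R is transitive. Such an R need not be transitive, so not valid.
(E) axiom D: valid iff R is serial. Such an R need not be serial — not valid.

B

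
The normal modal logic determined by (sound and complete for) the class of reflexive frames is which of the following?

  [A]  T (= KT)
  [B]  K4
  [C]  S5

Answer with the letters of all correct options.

(A) T (= KT) is determined by exactly this class.
(B) K4 is determined by the class of transitive frames.
(C) S5 is determined by the class of reflexive, symmetric, and transitive frames.

A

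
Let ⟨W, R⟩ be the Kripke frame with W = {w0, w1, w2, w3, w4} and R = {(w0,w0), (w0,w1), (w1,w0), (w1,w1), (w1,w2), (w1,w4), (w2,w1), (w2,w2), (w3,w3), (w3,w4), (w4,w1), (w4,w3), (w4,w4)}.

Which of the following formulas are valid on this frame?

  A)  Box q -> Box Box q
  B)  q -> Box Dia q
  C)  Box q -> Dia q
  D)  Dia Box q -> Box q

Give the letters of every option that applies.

B, C

R is symmetric: every R-edge is matched by its reverse.
R is not transitive: w0 R w1 and w1 R w2 but not w0 R w2.
R is not euclidean: w1 R w0 and w1 R w2 but not w0 R w2.
R is serial: every world has an R-successor.
(A) Box q -> Box Box q is axiom 4; it is valid on a frame exactly when R is transitive. R is not transitive, so not valid.
(B) q -> Box Dia q is axiom B, which corresponds to symmetry. R is symmetric — valid.
(C) Box q -> Dia q (axiom D) characterises the serial frames. R is serial — valid.
(D) the dual of axiom 5: valid iff R is euclidean. R is not euclidean — not valid.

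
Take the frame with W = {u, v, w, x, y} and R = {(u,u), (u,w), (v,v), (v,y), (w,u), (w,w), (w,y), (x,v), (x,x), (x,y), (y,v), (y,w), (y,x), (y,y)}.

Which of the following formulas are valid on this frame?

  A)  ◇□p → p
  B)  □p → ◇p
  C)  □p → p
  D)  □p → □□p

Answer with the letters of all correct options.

B, C

R is reflexive: each world relates to itself.
R is not symmetric: x R v but not v R x.
R is not transitive: u R w and w R y but not u R y.
R is serial: every world has an R-successor.
(A) ◇□p → p is the dual of axiom B, which corresponds to symmetry. R is not symmetric — not valid.
(B) axiom D: valid iff R is serial. R is serial — valid.
(C) □p → p (axiom T) characterises the reflexive frames. R is reflexive — valid.
(D) □p → □□p is axiom 4; it is valid on a frame exactly when R is transitive. R is not transitive, so not valid.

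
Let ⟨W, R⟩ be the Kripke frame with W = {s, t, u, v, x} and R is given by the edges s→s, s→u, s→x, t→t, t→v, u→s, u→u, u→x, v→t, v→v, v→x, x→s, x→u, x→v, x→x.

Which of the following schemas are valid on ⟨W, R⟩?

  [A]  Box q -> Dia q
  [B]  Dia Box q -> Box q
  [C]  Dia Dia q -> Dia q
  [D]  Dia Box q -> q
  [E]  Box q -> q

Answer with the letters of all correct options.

R is reflexive: each world relates to itself.
R is symmetric: every R-edge is matched by its reverse.
R is not transitive: s R x and x R v but not s R v.
R is not euclidean: v R t and v R x but not t R x.
R is serial: every world has an R-successor.
(A) Box q -> Dia q (axiom D) characterises the serial frames. R is serial — valid.
(B) the dual of axiom 5: valid iff R is euclidean. R is not euclidean — not valid.
(C) Dia Dia q -> Dia q (the dual of axiom 4) characterises the transitive frames. R is not transitive — not valid.
(D) Dia Box q -> q is the dual of axiom B; it is valid on a frame exactly when R is symmetric. R is symmetric, so valid.
(E) Box q -> q is axiom T; it is valid on a frame exactly when R is reflexive. R is reflexive, so valid.

A, D, E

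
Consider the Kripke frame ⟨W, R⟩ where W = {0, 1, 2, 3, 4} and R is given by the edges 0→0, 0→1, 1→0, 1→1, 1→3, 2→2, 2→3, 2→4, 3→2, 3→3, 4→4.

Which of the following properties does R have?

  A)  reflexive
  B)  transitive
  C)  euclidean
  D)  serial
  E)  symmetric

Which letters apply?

(A) reflexive: each world relates to itself.
(B) not transitive: 0 R 1 and 1 R 3 but not 0 R 3.
(C) not euclidean: 1 R 0 and 1 R 3 but not 0 R 3.
(D) serial: every world has an R-successor.
(E) not symmetric: 1 R 3 but not 3 R 1.

A, D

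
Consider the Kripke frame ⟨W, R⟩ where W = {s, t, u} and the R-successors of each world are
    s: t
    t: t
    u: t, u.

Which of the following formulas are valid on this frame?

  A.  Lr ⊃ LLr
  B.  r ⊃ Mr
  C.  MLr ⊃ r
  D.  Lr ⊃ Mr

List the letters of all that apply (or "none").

R is not reflexive: not s R s.
R is not symmetric: s R t but not t R s.
R is transitive: R is closed under composition.
R is serial: every world has an R-successor.
(A) Lr ⊃ LLr is axiom 4, which corresponds to transitivity. R is transitive — valid.
(B) the dual of axiom T: valid iff R is reflexive. R is not reflexive — not valid.
(C) MLr ⊃ r is the dual of axiom B; it is valid on a frame exactly when R is symmetric. R is not symmetric, so not valid.
(D) Lr ⊃ Mr is axiom D, which corresponds to seriality. R is serial — valid.

A, D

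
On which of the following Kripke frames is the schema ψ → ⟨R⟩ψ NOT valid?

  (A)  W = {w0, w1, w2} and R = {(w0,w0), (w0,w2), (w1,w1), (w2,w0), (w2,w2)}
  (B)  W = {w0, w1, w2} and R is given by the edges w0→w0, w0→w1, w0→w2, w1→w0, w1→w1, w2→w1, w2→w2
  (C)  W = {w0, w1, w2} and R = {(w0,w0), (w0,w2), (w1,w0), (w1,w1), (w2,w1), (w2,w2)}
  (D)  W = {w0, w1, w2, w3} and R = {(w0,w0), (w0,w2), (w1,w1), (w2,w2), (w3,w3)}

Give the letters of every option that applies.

The schema ψ → ⟨R⟩ψ is the dual of axiom T; it is valid on a frame iff R is reflexive.
(A) R is reflexive (each world relates to itself), so the schema is valid here.
(B) R is reflexive (each world relates to itself), so the schema is valid here.
(C) R is reflexive (each world relates to itself), so the schema is valid here.
(D) R is reflexive (each world relates to itself), so the schema is valid here.

none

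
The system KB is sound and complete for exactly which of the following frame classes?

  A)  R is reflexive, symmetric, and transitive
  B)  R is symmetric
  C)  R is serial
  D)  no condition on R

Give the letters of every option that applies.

(A) this class determines S5, not KB.
(B) KB is sound and complete for exactly this class.
(C) this class determines D, not KB.
(D) this class determines K, not KB.

B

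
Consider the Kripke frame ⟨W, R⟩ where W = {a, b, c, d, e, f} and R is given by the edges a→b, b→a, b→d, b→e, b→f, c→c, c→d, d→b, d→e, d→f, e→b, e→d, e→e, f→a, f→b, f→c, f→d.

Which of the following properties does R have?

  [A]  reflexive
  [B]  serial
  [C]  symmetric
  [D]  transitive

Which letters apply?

B

(A) not reflexive: not a R a.
(B) serial: every world has an R-successor.
(C) not symmetric: c R d but not d R c.
(D) not transitive: a R b and b R a but not a R a.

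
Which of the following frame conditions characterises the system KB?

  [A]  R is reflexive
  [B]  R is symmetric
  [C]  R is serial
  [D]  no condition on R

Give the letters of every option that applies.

B

(A) this class determines T (= KT), not KB.
(B) KB is sound and complete for exactly this class.
(C) this class determines D, not KB.
(D) this class determines K, not KB.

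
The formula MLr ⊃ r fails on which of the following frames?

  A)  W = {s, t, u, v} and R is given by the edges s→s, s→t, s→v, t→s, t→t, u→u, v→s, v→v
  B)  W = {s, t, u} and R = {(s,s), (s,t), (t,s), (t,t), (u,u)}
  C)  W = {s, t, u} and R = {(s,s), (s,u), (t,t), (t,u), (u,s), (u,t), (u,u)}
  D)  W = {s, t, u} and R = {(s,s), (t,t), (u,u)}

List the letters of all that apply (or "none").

The schema MLr ⊃ r is the dual of axiom B; it is valid on a frame iff R is symmetric.
(A) R is symmetric (every R-edge is matched by its reverse), so the schema is valid here.
(B) R is symmetric (every R-edge is matched by its reverse), so the schema is valid here.
(C) R is symmetric (every R-edge is matched by its reverse), so the schema is valid here.
(D) R is symmetric (every R-edge is matched by its reverse), so the schema is valid here.

none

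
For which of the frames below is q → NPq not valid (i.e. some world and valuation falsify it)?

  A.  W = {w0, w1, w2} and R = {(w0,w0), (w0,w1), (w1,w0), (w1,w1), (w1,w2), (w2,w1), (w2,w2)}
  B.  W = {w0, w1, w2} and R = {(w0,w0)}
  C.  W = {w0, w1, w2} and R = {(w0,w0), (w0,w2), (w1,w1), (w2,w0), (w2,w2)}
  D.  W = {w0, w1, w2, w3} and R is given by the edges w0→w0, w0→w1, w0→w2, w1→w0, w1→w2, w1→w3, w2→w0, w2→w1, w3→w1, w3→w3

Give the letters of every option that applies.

none

The schema q → NPq is axiom B; it is valid on a frame iff R is symmetric.
(A) R is symmetric (every R-edge is matched by its reverse), so the schema is valid here.
(B) R is symmetric (every R-edge is matched by its reverse), so the schema is valid here.
(C) R is symmetric (every R-edge is matched by its reverse), so the schema is valid here.
(D) R is symmetric (every R-edge is matched by its reverse), so the schema is valid here.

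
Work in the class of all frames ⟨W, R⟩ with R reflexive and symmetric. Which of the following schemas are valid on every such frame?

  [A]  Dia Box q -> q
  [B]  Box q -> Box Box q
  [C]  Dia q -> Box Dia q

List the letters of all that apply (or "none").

A

Reflexive relations are serial.
(A) the dual of axiom B: valid iff R is symmetric. Every such R is symmetric — valid.
(B) Box q -> Box Box q (axiom 4) characterises the transitive frames. Such an R need not be transitive — not valid.
(C) Dia q -> Box Dia q is axiom 5, which corresponds to the euclidean property. Such an R need not be euclidean — not valid.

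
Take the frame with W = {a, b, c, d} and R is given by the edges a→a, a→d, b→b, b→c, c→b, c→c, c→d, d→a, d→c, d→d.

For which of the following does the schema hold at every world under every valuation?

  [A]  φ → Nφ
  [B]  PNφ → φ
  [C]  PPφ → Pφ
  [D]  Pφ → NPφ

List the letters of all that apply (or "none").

R is symmetric: every R-edge is matched by its reverse.
R is not transitive: a R d and d R c but not a R c.
R is not euclidean: c R b and c R d but not b R d.
R is not a subset of the identity: a R d with a ≠ d.
(A) φ → Nφ is valid only on frames where every R-edge is a self-loop. Here R ⊄ identity — not valid.
(B) the dual of axiom B: valid iff R is symmetric. R is symmetric — valid.
(C) the dual of axiom 4: valid iff R is transitive. R is not transitive — not valid.
(D) axiom 5: valid iff R is euclidean. R is not euclidean — not valid.

B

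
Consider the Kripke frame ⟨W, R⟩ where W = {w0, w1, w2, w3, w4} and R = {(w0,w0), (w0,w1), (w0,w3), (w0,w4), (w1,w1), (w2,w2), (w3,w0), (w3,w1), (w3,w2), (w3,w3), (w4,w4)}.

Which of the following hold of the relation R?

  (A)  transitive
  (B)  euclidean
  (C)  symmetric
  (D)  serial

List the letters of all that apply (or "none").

(A) not transitive: w0 R w3 and w3 R w2 but not w0 R w2.
(B) not euclidean: w0 R w1 and w0 R w0 but not w1 R w0.
(C) not symmetric: w0 R w1 but not w1 R w0.
(D) serial: every world has an R-successor.

D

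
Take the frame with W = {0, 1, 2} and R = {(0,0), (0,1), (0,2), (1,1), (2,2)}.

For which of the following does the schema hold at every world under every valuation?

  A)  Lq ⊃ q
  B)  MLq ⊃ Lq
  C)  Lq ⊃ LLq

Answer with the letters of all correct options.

A, C

R is reflexive: each world relates to itself.
R is transitive: R is closed under composition.
R is not euclidean: 0 R 1 and 0 R 0 but not 1 R 0.
(A) axiom T: valid iff R is reflexive. R is reflexive — valid.
(B) MLq ⊃ Lq is the dual of axiom 5, which corresponds to the euclidean property. R is not euclidean — not valid.
(C) Lq ⊃ LLq is axiom 4, which corresponds to transitivity. R is transitive — valid.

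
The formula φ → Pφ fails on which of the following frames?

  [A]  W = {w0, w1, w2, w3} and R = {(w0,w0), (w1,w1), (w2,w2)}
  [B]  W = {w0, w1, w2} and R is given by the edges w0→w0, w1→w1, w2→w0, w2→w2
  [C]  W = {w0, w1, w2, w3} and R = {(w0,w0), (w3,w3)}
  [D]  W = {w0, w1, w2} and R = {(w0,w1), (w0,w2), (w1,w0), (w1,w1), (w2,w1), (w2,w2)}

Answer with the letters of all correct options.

The schema φ → Pφ is the dual of axiom T; it is valid on a frame iff R is reflexive.
(A) R is not reflexive (not w3 R w3), so the schema fails here.
(B) R is reflexive (each world relates to itself), so the schema is valid here.
(C) R is not reflexive (not w1 R w1), so the schema fails here.
(D) R is not reflexive (not w0 R w0), so the schema fails here.

A, C, D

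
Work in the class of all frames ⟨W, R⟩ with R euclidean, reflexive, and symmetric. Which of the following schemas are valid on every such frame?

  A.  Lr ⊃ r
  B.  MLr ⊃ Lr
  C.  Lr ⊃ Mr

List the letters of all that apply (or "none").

A, B, C

A relation that is euclidean, reflexive, and symmetric is also serial and transitive.
(A) Lr ⊃ r is axiom T; it is valid on a frame exactly when R is reflexive. Every such R is reflexive, so valid.
(B) MLr ⊃ Lr is the dual of axiom 5, which corresponds to the euclidean property. Every such R is euclidean — valid.
(C) axiom D: valid iff R is serial. Every such R is serial — valid.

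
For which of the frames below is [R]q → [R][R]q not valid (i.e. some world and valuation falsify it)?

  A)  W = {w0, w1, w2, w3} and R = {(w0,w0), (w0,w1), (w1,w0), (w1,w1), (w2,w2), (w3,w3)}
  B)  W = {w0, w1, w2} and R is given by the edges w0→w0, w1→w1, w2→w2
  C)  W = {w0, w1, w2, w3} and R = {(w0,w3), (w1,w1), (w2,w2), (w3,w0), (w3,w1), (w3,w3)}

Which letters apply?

The schema [R]q → [R][R]q is axiom 4; it is valid on a frame iff R is transitive.
(A) R is transitive (R is closed under composition), so the schema is valid here.
(B) R is transitive (R is closed under composition), so the schema is valid here.
(C) R is not transitive (w0 R w3 and w3 R w0 but not w0 R w0), so the schema fails here.

C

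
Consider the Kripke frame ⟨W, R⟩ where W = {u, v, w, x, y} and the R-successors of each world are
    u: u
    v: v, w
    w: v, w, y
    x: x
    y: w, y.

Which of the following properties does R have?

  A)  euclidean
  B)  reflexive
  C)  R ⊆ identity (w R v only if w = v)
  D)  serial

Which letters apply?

(A) not euclidean: w R v and w R y but not v R y.
(B) reflexive: each world relates to itself.
(C) not ⊆ identity: v R w with v ≠ w.
(D) serial: every world has an R-successor.

B, D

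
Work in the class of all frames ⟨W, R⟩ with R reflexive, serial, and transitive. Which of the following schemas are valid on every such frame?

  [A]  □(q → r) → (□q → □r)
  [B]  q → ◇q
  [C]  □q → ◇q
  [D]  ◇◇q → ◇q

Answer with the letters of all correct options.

A, B, C, D

(A) □(q → r) → (□q → □r) is the K axiom; it holds on all frames — valid.
(B) q → ◇q (the dual of axiom T) characterises the reflexive frames. Every such R is reflexive — valid.
(C) □q → ◇q is axiom D; it is valid on a frame exactly when R is serial. Every such R is serial, so valid.
(D) the dual of axiom 4: valid iff R is transitive. Every such R is transitive — valid.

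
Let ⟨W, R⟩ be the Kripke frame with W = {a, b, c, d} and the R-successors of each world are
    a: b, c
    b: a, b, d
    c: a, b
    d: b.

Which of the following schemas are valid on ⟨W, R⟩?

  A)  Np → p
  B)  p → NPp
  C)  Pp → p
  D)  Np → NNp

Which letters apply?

R is not reflexive: not a R a.
R is not symmetric: c R b but not b R c.
R is not transitive: a R b and b R a but not a R a.
R is not a subset of the identity: a R b with a ≠ b.
(A) Np → p is axiom T; it is valid on a frame exactly when R is reflexive. R is not reflexive, so not valid.
(B) p → NPp is axiom B; it is valid on a frame exactly when R is symmetric. R is not symmetric, so not valid.
(C) Pp → p is the converse of T; it holds exactly when R ⊆ identity. Here R ⊄ identity — not valid.
(D) Np → NNp is axiom 4, which corresponds to transitivity. R is not transitive — not valid.

none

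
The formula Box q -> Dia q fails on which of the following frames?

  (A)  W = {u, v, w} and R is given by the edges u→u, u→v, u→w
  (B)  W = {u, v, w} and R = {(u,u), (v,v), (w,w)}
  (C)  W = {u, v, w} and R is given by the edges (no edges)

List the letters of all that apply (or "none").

A, C

The schema Box q -> Dia q is axiom D; it is valid on a frame iff R is serial.
(A) R is not serial (v has no R-successor), so the schema fails here.
(B) R is serial (every world has an R-successor), so the schema is valid here.
(C) R is not serial (u has no R-successor), so the schema fails here.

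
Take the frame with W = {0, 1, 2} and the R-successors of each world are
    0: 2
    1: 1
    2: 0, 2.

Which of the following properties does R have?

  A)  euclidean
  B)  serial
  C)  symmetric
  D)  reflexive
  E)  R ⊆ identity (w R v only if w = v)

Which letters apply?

(A) not euclidean: 2 R 0 and 2 R 0 but not 0 R 0.
(B) serial: every world has an R-successor.
(C) symmetric: every R-edge is matched by its reverse.
(D) not reflexive: not 0 R 0.
(E) not ⊆ identity: 0 R 2 with 0 ≠ 2.

B, C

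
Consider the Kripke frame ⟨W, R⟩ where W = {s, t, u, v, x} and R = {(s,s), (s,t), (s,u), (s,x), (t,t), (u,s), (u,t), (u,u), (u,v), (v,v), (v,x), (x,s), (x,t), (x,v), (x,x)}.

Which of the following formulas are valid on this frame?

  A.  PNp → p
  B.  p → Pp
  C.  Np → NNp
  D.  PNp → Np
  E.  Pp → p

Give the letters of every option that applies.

B

R is reflexive: each world relates to itself.
R is not symmetric: s R t but not t R s.
R is not transitive: s R u and u R v but not s R v.
R is not euclidean: s R t and s R s but not t R s.
R is not a subset of the identity: s R t with s ≠ t.
(A) PNp → p is the dual of axiom B, which corresponds to symmetry. R is not symmetric — not valid.
(B) p → Pp is the dual of axiom T, which corresponds to reflexivity. R is reflexive — valid.
(C) Np → NNp (axiom 4) characterises the transitive frames. R is not transitive — not valid.
(D) the dual of axiom 5: valid iff R is euclidean. R is not euclidean — not valid.
(E) Pp → p is valid only on frames where every R-edge is a self-loop. Here R ⊄ identity — not valid.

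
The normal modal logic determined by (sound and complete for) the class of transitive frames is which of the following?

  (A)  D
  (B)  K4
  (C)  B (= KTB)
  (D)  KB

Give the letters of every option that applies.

B

(A) D is determined by the class of serial frames.
(B) K4 is determined by exactly this class.
(C) B (= KTB) is determined by the class of reflexive and symmetric frames.
(D) KB is determined by the class of symmetric frames.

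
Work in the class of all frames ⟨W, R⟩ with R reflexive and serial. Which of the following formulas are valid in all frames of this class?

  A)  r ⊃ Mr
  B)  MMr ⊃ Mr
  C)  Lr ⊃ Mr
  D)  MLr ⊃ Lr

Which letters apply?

(A) the dual of axiom T: valid iff R is reflexive. Every such R is reflexive — valid.
(B) MMr ⊃ Mr (the dual of axiom 4) characterises the transitive frames. Such an R need not be transitive — not valid.
(C) Lr ⊃ Mr is axiom D, which corresponds to seriality. Every such R is serial — valid.
(D) MLr ⊃ Lr is the dual of axiom 5, which corresponds to the euclidean property. Such an R need not be euclidean — not valid.

A, C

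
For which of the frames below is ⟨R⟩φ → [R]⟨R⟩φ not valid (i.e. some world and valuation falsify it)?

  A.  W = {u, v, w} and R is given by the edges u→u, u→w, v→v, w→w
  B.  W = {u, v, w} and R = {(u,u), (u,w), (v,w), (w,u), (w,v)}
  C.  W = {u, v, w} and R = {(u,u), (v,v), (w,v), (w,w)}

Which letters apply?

The schema ⟨R⟩φ → [R]⟨R⟩φ is axiom 5; it is valid on a frame iff R is euclidean.
(A) R is not euclidean (u R w and u R u but not w R u), so the schema fails here.
(B) R is not euclidean (w R u and w R v but not u R v), so the schema fails here.
(C) R is not euclidean (w R v and w R w but not v R w), so the schema fails here.

A, B, C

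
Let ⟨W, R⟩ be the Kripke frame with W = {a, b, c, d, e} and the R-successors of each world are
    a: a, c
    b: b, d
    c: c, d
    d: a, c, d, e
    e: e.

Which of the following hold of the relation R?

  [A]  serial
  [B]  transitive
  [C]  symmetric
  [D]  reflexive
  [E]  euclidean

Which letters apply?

A, D

(A) serial: every world has an R-successor.
(B) not transitive: a R c and c R d but not a R d.
(C) not symmetric: a R c but not c R a.
(D) reflexive: each world relates to itself.
(E) not euclidean: a R c and a R a but not c R a.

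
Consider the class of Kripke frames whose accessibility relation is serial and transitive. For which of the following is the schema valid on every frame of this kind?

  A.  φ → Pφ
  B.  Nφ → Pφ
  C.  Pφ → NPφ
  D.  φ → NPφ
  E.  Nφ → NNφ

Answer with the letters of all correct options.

(A) φ → Pφ is the dual of axiom T; it is valid on a frame exactly when R is reflexive. Such an R need not be reflexive, so not valid.
(B) Nφ → Pφ (axiom D) characterises the serial frames. Every such R is serial — valid.
(C) Pφ → NPφ is axiom 5; it is valid on a frame exactly when R is euclidean. Such an R need not be euclidean, so not valid.
(D) φ → NPφ is axiom B, which corresponds to symmetry. Such an R need not be symmetric — not valid.
(E) Nφ → NNφ (axiom 4) characterises the transitive frames. Every such R is transitive — valid.

B, E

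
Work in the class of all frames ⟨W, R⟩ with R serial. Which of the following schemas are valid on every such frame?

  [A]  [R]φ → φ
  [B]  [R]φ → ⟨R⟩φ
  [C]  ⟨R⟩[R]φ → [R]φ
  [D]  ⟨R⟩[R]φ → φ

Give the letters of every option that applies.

B

(A) [R]φ → φ (axiom T) characterises the reflexive frames. Such an R need not be reflexive — not valid.
(B) [R]φ → ⟨R⟩φ is axiom D, which corresponds to seriality. Every such R is serial — valid.
(C) the dual of axiom 5: valid iff R is euclidean. Such an R need not be euclidean — not valid.
(D) ⟨R⟩[R]φ → φ (the dual of axiom B) characterises the symmetric frames. Such an R need not be symmetric — not valid.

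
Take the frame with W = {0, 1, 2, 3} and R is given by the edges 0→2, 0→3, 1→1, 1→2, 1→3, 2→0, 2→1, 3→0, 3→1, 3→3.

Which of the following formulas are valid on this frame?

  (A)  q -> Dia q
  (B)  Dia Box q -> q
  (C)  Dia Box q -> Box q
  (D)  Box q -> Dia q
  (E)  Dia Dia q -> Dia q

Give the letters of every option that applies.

B, D

R is not reflexive: not 0 R 0.
R is symmetric: every R-edge is matched by its reverse.
R is not transitive: 0 R 2 and 2 R 0 but not 0 R 0.
R is not euclidean: 0 R 2 and 0 R 3 but not 2 R 3.
R is serial: every world has an R-successor.
(A) q -> Dia q (the dual of axiom T) characterises the reflexive frames. R is not reflexive — not valid.
(B) the dual of axiom B: valid iff R is symmetric. R is symmetric — valid.
(C) Dia Box q -> Box q is the dual of axiom 5, which corresponds to the euclidean property. R is not euclidean — not valid.
(D) Box q -> Dia q is axiom D; it is valid on a frame exactly when R is serial. R is serial, so valid.
(E) Dia Dia q -> Dia q is the dual of axiom 4; it is valid on a frame exactly when R is transitive. R is not transitive, so not valid.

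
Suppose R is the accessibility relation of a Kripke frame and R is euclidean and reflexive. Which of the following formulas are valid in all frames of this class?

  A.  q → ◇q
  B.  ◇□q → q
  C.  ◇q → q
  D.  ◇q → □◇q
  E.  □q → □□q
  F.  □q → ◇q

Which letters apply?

A, B, D, E, F

A reflexive euclidean relation is also symmetric (from wRw and wRv the euclidean condition gives vRw) and hence transitive; it is an equivalence relation.
(A) the dual of axiom T: valid iff R is reflexive. Every such R is reflexive — valid.
(B) ◇□q → q is the dual of axiom B; it is valid on a frame exactly when R is symmetric. Every such R is symmetric, so valid.
(C) ◇q → q (the converse of T) corresponds to R being a subset of the identity. Such an R need not be a subset of the identity, so not valid.
(D) ◇q → □◇q is axiom 5; it is valid on a frame exactly when R is euclidean. Every such R is euclidean, so valid.
(E) axiom 4: valid iff R is transitive. Every such R is transitive — valid.
(F) □q → ◇q is axiom D, which corresponds to seriality. Every such R is serial — valid.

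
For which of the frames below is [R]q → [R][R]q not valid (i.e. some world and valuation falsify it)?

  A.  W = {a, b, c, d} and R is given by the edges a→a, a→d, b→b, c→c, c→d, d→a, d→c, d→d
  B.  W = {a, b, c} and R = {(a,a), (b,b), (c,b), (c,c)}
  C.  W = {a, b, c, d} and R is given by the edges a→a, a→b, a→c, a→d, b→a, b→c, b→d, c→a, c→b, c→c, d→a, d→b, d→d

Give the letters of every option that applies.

The schema [R]q → [R][R]q is axiom 4; it is valid on a frame iff R is transitive.
(A) R is not transitive (a R d and d R c but not a R c), so the schema fails here.
(B) R is transitive (R is closed under composition), so the schema is valid here.
(C) R is not transitive (b R a and a R b but not b R b), so the schema fails here.

A, C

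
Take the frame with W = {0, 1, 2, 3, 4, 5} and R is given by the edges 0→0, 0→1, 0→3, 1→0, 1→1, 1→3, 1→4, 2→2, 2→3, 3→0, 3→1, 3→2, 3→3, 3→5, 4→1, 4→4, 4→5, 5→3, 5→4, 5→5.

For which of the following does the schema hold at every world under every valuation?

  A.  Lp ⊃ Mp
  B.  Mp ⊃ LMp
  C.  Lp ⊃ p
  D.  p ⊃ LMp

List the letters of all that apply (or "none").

A, C, D

R is reflexive: each world relates to itself.
R is symmetric: every R-edge is matched by its reverse.
R is not euclidean: 1 R 0 and 1 R 4 but not 0 R 4.
R is serial: every world has an R-successor.
(A) Lp ⊃ Mp is axiom D, which corresponds to seriality. R is serial — valid.
(B) Mp ⊃ LMp is axiom 5; it is valid on a frame exactly when R is euclidean. R is not euclidean, so not valid.
(C) axiom T: valid iff R is reflexive. R is reflexive — valid.
(D) p ⊃ LMp (axiom B) characterises the symmetric frames. R is symmetric — valid.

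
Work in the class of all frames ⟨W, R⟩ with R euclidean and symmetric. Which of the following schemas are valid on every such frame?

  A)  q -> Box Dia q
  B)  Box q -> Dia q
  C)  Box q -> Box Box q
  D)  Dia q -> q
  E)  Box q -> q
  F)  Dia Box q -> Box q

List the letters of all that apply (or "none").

A, C, F

A symmetric euclidean relation is transitive (uRv and vRw give vRu by symmetry, then uRw by the euclidean condition, applied at v).
(A) q -> Box Dia q is axiom B, which corresponds to symmetry. Every such R is symmetric — valid.
(B) axiom D: valid iff R is serial. Such an R need not be serial — not valid.
(C) axiom 4: valid iff R is transitive. Every such R is transitive — valid.
(D) Dia q -> q (the converse of T) corresponds to R being a subset of the identity. Such an R need not be a subset of the identity, so not valid.
(E) axiom T: valid iff R is reflexive. Such an R need not be reflexive — not valid.
(F) the dual of axiom 5: valid iff R is euclidean. Every such R is euclidean — valid.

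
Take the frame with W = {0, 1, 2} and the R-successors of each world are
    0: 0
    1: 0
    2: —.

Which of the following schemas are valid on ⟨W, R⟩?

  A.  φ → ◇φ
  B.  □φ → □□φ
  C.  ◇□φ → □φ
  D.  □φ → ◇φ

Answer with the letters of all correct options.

B, C

R is not reflexive: not 1 R 1.
R is transitive: R is closed under composition.
R is euclidean: any two R-successors of the same world are R-related.
R is not serial: 2 has no R-successor.
(A) the dual of axiom T: valid iff R is reflexive. R is not reflexive — not valid.
(B) □φ → □□φ is axiom 4, which corresponds to transitivity. R is transitive — valid.
(C) the dual of axiom 5: valid iff R is euclidean. R is euclidean — valid.
(D) axiom D: valid iff R is serial. R is not serial — not valid.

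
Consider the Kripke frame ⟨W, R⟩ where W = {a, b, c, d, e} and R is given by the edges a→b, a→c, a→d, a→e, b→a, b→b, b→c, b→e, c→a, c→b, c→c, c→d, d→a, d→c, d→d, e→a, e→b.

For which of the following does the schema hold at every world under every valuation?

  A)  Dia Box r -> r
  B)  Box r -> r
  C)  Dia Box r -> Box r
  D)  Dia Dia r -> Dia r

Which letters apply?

A

R is not reflexive: not a R a.
R is symmetric: every R-edge is matched by its reverse.
R is not transitive: a R b and b R a but not a R a.
R is not euclidean: a R b and a R d but not b R d.
(A) Dia Box r -> r (the dual of axiom B) characterises the symmetric frames. R is symmetric — valid.
(B) Box r -> r is axiom T, which corresponds to reflexivity. R is not reflexive — not valid.
(C) the dual of axiom 5: valid iff R is euclidean. R is not euclidean — not valid.
(D) Dia Dia r -> Dia r is the dual of axiom 4; it is valid on a frame exactly when R is transitive. R is not transitive, so not valid.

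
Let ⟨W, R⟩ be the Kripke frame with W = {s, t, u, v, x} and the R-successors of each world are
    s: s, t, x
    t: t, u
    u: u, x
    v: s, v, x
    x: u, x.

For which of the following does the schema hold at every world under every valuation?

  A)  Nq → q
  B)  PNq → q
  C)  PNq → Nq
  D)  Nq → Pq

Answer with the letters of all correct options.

R is reflexive: each world relates to itself.
R is not symmetric: s R t but not t R s.
R is not euclidean: s R t and s R s but not t R s.
R is serial: every world has an R-successor.
(A) Nq → q (axiom T) characterises the reflexive frames. R is reflexive — valid.
(B) PNq → q is the dual of axiom B, which corresponds to symmetry. R is not symmetric — not valid.
(C) PNq → Nq (the dual of axiom 5) characterises the euclidean frames. R is not euclidean — not valid.
(D) Nq → Pq (axiom D) characterises the serial frames. R is serial — valid.

A, D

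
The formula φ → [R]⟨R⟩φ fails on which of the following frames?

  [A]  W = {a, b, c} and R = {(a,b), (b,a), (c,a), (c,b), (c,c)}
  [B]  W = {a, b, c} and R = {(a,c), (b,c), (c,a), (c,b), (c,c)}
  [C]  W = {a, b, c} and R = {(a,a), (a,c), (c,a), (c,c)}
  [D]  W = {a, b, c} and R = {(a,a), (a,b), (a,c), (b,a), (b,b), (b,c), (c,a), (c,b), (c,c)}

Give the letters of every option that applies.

The schema φ → [R]⟨R⟩φ is axiom B; it is valid on a frame iff R is symmetric.
(A) R is not symmetric (c R a but not a R c), so the schema fails here.
(B) R is symmetric (every R-edge is matched by its reverse), so the schema is valid here.
(C) R is symmetric (every R-edge is matched by its reverse), so the schema is valid here.
(D) R is symmetric (every R-edge is matched by its reverse), so the schema is valid here.

A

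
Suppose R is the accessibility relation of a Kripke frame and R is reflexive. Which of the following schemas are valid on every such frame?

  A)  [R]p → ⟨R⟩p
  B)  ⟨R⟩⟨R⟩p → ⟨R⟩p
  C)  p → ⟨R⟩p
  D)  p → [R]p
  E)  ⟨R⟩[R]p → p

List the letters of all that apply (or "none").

A reflexive relation is serial.
(A) [R]p → ⟨R⟩p is axiom D, which corresponds to seriality. Every such R is serial — valid.
(B) the dual of axiom 4: valid iff R is transitive. Such an R need not be transitive — not valid.
(C) p → ⟨R⟩p is the dual of axiom T, which corresponds to reflexivity. Every such R is reflexive — valid.
(D) p → [R]p is valid only on frames where every R-edge is a self-loop. Such an R need not be a subset of the identity — not valid.
(E) ⟨R⟩[R]p → p (the dual of axiom B) characterises the symmetric frames. Such an R need not be symmetric — not valid.

A, C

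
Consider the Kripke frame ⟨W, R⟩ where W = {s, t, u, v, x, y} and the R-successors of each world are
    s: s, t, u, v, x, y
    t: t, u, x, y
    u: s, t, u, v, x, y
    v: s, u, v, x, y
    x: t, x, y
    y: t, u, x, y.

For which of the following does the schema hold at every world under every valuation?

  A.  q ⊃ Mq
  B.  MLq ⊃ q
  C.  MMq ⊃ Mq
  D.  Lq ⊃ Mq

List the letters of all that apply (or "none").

A, D

R is reflexive: each world relates to itself.
R is not symmetric: s R t but not t R s.
R is not transitive: t R u and u R s but not t R s.
R is serial: every world has an R-successor.
(A) the dual of axiom T: valid iff R is reflexive. R is reflexive — valid.
(B) MLq ⊃ q is the dual of axiom B, which corresponds to symmetry. R is not symmetric — not valid.
(C) MMq ⊃ Mq (the dual of axiom 4) characterises the transitive frames. R is not transitive — not valid.
(D) Lq ⊃ Mq is axiom D; it is valid on a frame exactly when R is serial. R is serial, so valid.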